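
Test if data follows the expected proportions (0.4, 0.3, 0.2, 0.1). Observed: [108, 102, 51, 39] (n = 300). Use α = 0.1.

Expected: [120.0, 90.0, 60.0, 30.0]. χ² = 6.85. df = 3, critical = 6.251. Reject H₀.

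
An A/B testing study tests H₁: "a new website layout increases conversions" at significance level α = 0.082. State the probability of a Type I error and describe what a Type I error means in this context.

P(Type I error) = α = 0.082. A Type I error is rejecting H₀ when H₀ is actually true (false positive) — here, concluding that a new website layout increases conversions when in fact this is not the case. Consequence: rolling out a layout that doesn't actually help — wasted engineering effort.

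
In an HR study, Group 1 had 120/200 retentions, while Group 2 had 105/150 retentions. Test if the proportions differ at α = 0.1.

p̂₁ = 0.6, p̂₂ = 0.7, pooled p̂ = 0.643. z = -1.932. Critical: ±1.645. Reject H₀.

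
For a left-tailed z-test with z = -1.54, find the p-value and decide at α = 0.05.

p = P(Z < -1.54) = Φ(-1.54) ≈ 0.0618. Since p ≥ 0.05, fail to reject H₀ (not significant) at α = 0.05.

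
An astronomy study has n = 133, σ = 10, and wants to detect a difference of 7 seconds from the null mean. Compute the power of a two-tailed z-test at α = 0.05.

SE = σ/√n = 10/√133 = 0.867. Non-centrality λ = d/SE = 7/0.867 = 8.073. Power ≈ Φ(λ - z_{α/2}) = Φ(8.073 - 1.96) = Φ(6.113) = 1.0.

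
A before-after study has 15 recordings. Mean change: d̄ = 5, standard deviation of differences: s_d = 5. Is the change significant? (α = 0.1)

t = d̄/(s_d/√n) = 5/(5/√15) = 3.873. df = 14, critical t = ±1.761. Reject H₀.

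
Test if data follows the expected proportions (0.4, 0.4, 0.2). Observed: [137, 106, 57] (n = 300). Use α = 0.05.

Expected: [120.0, 120.0, 60.0]. χ² = 4.192. df = 2, critical = 5.991. Fail to reject H₀.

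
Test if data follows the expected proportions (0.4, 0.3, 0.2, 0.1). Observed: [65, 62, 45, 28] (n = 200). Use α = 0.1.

Expected: [80.0, 60.0, 40.0, 20.0]. χ² = 6.704. df = 3, critical = 6.251. Reject H₀.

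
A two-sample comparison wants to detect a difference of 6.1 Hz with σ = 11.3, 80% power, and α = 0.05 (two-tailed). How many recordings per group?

n per group = 2(z_α/2 + z_β)²σ²/d² = 2×(1.96 + 0.84)²×11.3²/6.1² = 53.8 → n = 54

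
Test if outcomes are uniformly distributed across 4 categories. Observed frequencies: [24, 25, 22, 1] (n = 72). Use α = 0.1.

Expected = 18 each. χ² = Σ(O-E)²/E = 21.667. df = 3, critical value = 6.251. Reject H₀.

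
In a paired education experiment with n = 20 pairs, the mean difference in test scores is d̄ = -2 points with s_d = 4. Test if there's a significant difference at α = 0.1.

t = d̄/(s_d/√n) = -2/(4/√20) = -2.236. df = 19, critical t = ±1.729. Reject H₀.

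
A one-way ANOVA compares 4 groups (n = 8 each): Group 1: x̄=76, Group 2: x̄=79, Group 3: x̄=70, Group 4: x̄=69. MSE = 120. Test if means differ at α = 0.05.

Grand mean = 73.5. SS_between = 552.0, MS_between = 184.0. F = 1.533, F_crit ≈ 2.947. Fail to reject H₀.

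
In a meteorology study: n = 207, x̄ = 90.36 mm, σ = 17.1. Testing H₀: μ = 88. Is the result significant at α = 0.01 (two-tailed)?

z = (90.36 - 88)/(17.1/√207) = 1.986. Since |z| ≤ 2.576, not significant at α = 0.01.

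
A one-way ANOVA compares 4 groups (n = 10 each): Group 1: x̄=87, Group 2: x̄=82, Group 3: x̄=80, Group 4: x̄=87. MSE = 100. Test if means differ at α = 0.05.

Grand mean = 84.0. SS_between = 380.0, MS_between = 126.67. F = 1.267, F_crit ≈ 2.866. Fail to reject H₀.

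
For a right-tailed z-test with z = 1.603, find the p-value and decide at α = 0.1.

p = P(Z > 1.603) = 1 - Φ(1.603) ≈ 0.0545. Since p < 0.1, reject H₀ (significant) at α = 0.1.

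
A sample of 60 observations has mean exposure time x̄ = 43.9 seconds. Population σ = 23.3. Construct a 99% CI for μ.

CI = x̄ ± z*(σ/√n) = 43.9 ± 2.576(23.3/√60) = 43.9 ± 7.75 = (36.15, 51.65)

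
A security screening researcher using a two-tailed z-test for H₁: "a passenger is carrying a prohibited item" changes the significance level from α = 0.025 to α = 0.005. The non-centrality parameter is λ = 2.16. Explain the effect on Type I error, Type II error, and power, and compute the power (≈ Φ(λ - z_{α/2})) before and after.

Decreasing α from 0.025 to 0.005:
• Type I error rate decreases (α is the Type I rate by definition).
• Critical value moves from z_{α/2} = 2.241 to 2.807, so power = Φ(λ - z_{α/2}) goes from Φ(2.16 - 2.241) = 0.468 to Φ(2.16 - 2.807) = 0.259.
• Type II error rate β = 1 - power therefore increases (0.532 → 0.741).
Appropriate when false positives are costly — here, detaining an innocent passenger — delay and inconvenience.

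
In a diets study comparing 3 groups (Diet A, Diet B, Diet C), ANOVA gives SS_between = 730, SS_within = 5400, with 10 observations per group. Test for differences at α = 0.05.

df_between = 2, df_within = 27. F = MS_between/MS_within = 365.0/200.0 = 1.825. F_crit ≈ 3.354. Fail to reject H₀.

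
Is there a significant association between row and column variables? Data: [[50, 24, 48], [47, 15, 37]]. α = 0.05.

χ² = 1.213. df = 2, critical = 5.991. Fail to reject H₀. No evidence of dependence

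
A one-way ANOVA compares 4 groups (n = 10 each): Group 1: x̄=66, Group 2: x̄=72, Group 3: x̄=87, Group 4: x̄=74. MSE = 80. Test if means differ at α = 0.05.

Grand mean = 74.75. SS_between = 2347.5, MS_between = 782.5. F = 9.781, F_crit ≈ 2.866. Reject H₀.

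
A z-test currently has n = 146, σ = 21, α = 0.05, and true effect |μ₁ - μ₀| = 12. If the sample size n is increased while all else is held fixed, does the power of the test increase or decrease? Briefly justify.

Power increases: a larger n shrinks the standard error σ/√n, moving the sampling distribution under H₁ further from the critical value.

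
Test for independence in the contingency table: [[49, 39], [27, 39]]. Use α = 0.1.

χ² = 3.293. df = 1, critical = 2.706. Reject H₀. Variables are dependent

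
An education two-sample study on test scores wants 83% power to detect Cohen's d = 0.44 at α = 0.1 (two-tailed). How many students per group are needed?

z_{α/2} = 1.645, z_β = Φ⁻¹(0.83) = 0.954. For small effect (d = 0.44): n per group = 2(z_{α/2} + z_β)²/d² = 2(1.645 + 0.954)²/0.44² = 69.8 → 70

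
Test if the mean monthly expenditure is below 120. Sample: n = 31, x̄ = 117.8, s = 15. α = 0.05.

t = (117.8 - 120)/(15/√31) = -0.817, df = 30. Critical t = -1.697. Fail to reject H₀.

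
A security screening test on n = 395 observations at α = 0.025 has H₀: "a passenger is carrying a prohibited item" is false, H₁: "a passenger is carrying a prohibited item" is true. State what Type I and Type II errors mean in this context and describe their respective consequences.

Type I (false positive): concluding that a passenger is carrying a prohibited item when it is not — detaining an innocent passenger — delay and inconvenience. Type II (false negative): failing to conclude that a passenger is carrying a prohibited item when it is — letting a prohibited item through — security breach. Which is costlier depends on domain priorities and is a judgement call rather than a statistical fact.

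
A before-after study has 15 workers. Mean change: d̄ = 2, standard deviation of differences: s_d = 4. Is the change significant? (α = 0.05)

t = d̄/(s_d/√n) = 2/(4/√15) = 1.936. df = 14, critical t = ±2.145. Fail to reject H₀.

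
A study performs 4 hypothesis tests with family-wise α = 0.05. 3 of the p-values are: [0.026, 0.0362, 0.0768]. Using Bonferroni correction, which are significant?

Bonferroni α = 0.05/4 = 0.0125. None of the given p-values are significant.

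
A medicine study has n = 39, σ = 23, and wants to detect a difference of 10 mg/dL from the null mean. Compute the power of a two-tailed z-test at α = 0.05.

SE = σ/√n = 23/√39 = 3.683. Non-centrality λ = d/SE = 10/3.683 = 2.715. Power ≈ Φ(λ - z_{α/2}) = Φ(2.715 - 1.96) = Φ(0.755) = 0.775.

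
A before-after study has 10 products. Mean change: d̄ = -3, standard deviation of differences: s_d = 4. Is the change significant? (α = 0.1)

t = d̄/(s_d/√n) = -3/(4/√10) = -2.372. df = 9, critical t = ±1.833. Reject H₀.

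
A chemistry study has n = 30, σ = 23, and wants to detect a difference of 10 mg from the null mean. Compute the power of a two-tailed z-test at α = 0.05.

SE = σ/√n = 23/√30 = 4.199. Non-centrality λ = d/SE = 10/4.199 = 2.381. Power ≈ Φ(λ - z_{α/2}) = Φ(2.381 - 1.96) = Φ(0.421) = 0.663.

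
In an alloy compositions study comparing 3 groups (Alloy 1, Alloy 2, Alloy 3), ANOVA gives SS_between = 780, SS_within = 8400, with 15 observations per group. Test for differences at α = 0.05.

df_between = 2, df_within = 42. F = MS_between/MS_within = 390.0/200.0 = 1.95. F_crit ≈ 3.22. Fail to reject H₀.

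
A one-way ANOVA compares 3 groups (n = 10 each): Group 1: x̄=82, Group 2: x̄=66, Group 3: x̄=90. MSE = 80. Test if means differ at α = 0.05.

Grand mean = 79.33. SS_between = 2986.67, MS_between = 1493.33. F = 18.667, F_crit ≈ 3.354. Reject H₀.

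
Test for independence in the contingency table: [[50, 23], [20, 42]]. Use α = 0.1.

χ² = 17.632. df = 1, critical = 2.706. Reject H₀. Variables are dependent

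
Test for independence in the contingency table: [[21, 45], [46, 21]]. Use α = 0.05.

χ² = 18.049. df = 1, critical = 3.841. Reject H₀. Variables are dependent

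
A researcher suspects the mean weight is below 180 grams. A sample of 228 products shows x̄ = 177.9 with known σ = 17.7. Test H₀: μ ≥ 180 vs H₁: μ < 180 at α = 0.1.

z = -1.791. Critical value: -1.28. Reject H₀.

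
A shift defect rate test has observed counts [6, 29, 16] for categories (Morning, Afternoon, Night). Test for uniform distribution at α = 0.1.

Expected = 17 each. χ² = Σ(O-E)²/E = 15.647. df = 2, critical value = 4.605. Reject H₀.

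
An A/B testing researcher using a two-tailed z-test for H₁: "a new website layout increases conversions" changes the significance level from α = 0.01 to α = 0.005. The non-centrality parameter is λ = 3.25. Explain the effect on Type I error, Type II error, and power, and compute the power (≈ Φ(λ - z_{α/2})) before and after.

Decreasing α from 0.01 to 0.005:
• Type I error rate decreases (α is the Type I rate by definition).
• Critical value moves from z_{α/2} = 2.576 to 2.807, so power = Φ(λ - z_{α/2}) goes from Φ(3.25 - 2.576) = 0.75 to Φ(3.25 - 2.807) = 0.671.
• Type II error rate β = 1 - power therefore increases (0.25 → 0.329).
Appropriate when false positives are costly — here, rolling out a layout that doesn't actually help — wasted engineering effort.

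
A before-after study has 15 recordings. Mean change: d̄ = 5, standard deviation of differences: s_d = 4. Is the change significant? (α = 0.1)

t = d̄/(s_d/√n) = 5/(4/√15) = 4.841. df = 14, critical t = ±1.761. Reject H₀.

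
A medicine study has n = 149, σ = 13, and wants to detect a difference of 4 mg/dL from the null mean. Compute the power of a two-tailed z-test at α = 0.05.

SE = σ/√n = 13/√149 = 1.065. Non-centrality λ = d/SE = 4/1.065 = 3.756. Power ≈ Φ(λ - z_{α/2}) = Φ(3.756 - 1.96) = Φ(1.796) = 0.964.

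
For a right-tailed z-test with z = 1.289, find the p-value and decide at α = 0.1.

p = P(Z > 1.289) = 1 - Φ(1.289) ≈ 0.0987. Since p < 0.1, reject H₀ (significant) at α = 0.1.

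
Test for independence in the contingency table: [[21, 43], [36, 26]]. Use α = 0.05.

χ² = 8.106. df = 1, critical = 3.841. Reject H₀. Variables are dependent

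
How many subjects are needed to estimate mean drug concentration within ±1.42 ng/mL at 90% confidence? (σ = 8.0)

n = (z*σ/E)² = (1.645×8.0/1.42)² = 85.9 → n = 86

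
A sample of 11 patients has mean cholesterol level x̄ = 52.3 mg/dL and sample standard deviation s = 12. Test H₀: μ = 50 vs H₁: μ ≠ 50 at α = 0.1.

t = (x̄ - μ₀)/(s/√n) = (52.3 - 50)/(12/√11) = 0.636. df = 10, critical t = ±1.812. Fail to reject H₀.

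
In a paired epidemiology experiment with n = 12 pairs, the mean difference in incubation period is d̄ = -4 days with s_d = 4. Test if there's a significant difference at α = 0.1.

t = d̄/(s_d/√n) = -4/(4/√12) = -3.464. df = 11, critical t = ±1.796. Reject H₀.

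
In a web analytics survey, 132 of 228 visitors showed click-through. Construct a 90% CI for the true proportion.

p̂ = 0.579. CI = p̂ ± z*√(p̂(1-p̂)/n) = (0.525, 0.633)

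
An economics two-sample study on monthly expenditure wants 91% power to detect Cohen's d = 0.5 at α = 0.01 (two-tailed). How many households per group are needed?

z_{α/2} = 2.576, z_β = Φ⁻¹(0.91) = 1.341. For medium effect (d = 0.5): n per group = 2(z_{α/2} + z_β)²/d² = 2(2.576 + 1.341)²/0.5² = 122.7 → 123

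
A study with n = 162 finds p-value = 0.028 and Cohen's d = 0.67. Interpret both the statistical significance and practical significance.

Statistically significant (p = 0.028 < 0.05). Cohen's d = 0.67 indicates a medium effect size. Both statistical and practical significance should be considered.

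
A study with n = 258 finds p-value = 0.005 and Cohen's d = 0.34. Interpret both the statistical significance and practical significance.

Statistically significant (p = 0.005 < 0.05). Cohen's d = 0.34 indicates a small effect size. Both statistical and practical significance should be considered.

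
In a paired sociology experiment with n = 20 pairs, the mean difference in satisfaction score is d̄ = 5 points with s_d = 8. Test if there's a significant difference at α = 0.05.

t = d̄/(s_d/√n) = 5/(8/√20) = 2.795. df = 19, critical t = ±2.093. Reject H₀.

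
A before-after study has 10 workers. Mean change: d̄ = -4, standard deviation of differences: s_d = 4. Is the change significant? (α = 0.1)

t = d̄/(s_d/√n) = -4/(4/√10) = -3.162. df = 9, critical t = ±1.833. Reject H₀.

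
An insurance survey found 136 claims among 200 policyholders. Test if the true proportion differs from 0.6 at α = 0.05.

p̂ = 0.68, p₀ = 0.6. z = (p̂ - p₀)/√(p₀(1-p₀)/n) = 2.309. Critical: ±1.96. Reject H₀.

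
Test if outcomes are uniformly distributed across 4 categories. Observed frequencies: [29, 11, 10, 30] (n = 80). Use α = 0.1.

Expected = 20 each. χ² = Σ(O-E)²/E = 18.1. df = 3, critical value = 6.251. Reject H₀.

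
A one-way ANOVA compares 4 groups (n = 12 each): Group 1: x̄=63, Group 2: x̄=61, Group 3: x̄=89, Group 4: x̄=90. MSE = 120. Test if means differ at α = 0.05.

Grand mean = 75.75. SS_between = 9105.0, MS_between = 3035.0. F = 25.292, F_crit ≈ 2.816. Reject H₀.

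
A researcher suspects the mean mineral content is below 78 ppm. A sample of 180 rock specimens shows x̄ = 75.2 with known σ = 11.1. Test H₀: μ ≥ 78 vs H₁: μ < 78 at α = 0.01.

z = -3.384. Critical value: -2.33. Reject H₀.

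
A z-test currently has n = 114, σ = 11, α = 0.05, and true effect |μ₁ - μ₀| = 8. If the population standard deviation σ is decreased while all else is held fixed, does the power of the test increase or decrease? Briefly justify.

Power increases: a smaller σ shrinks the standard error σ/√n, moving the sampling distribution under H₁ further from the critical value.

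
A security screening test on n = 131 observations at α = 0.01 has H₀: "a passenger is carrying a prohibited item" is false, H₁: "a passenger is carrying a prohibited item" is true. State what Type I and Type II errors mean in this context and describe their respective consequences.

Type I (false positive): concluding that a passenger is carrying a prohibited item when it is not — detaining an innocent passenger — delay and inconvenience. Type II (false negative): failing to conclude that a passenger is carrying a prohibited item when it is — letting a prohibited item through — security breach. Which is costlier depends on domain priorities and is a judgement call rather than a statistical fact.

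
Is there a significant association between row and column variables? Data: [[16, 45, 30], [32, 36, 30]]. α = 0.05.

χ² = 6.082. df = 2, critical = 5.991. Reject H₀. Variables are dependent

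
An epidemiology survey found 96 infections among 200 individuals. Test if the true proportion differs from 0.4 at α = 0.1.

p̂ = 0.48, p₀ = 0.4. z = (p̂ - p₀)/√(p₀(1-p₀)/n) = 2.309. Critical: ±1.645. Reject H₀.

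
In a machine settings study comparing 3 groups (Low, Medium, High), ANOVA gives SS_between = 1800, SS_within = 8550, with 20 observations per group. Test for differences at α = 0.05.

df_between = 2, df_within = 57. F = MS_between/MS_within = 900.0/150.0 = 6.0. F_crit ≈ 3.159. Reject H₀. At least one mean differs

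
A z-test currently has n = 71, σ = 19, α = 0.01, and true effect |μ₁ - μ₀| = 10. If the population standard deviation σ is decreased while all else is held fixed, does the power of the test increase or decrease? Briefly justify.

Power increases: a smaller σ shrinks the standard error σ/√n, moving the sampling distribution under H₁ further from the critical value.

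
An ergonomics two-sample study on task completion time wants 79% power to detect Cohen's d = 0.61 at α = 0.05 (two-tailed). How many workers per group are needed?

z_{α/2} = 1.96, z_β = Φ⁻¹(0.79) = 0.806. For medium effect (d = 0.61): n per group = 2(z_{α/2} + z_β)²/d² = 2(1.96 + 0.806)²/0.61² = 41.1 → 42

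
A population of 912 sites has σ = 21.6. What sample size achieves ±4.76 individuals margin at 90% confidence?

Without FPC: n₀ = (1.645×21.6/4.76)² = 55.722. With FPC: n = n₀N/(n₀+N-1) = 52.6 → n = 53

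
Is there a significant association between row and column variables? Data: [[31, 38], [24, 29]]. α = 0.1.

χ² = 0.002. df = 1, critical = 2.706. Fail to reject H₀. No evidence of dependence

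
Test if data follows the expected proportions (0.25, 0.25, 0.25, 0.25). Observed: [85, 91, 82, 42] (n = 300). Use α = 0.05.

Expected: [75.0, 75.0, 75.0, 75.0]. χ² = 19.92. df = 3, critical = 7.815. Reject H₀.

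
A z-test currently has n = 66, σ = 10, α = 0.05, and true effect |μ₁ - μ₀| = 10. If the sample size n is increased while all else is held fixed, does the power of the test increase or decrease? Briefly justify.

Power increases: a larger n shrinks the standard error σ/√n, moving the sampling distribution under H₁ further from the critical value.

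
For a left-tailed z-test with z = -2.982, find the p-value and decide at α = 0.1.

p = P(Z < -2.982) = Φ(-2.982) ≈ 0.0014. Since p < 0.1, reject H₀ (significant) at α = 0.1.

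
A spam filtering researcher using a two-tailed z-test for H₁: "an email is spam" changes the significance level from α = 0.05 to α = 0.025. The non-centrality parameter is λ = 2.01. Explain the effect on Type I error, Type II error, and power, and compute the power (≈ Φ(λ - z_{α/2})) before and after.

Decreasing α from 0.05 to 0.025:
• Type I error rate decreases (α is the Type I rate by definition).
• Critical value moves from z_{α/2} = 1.96 to 2.241, so power = Φ(λ - z_{α/2}) goes from Φ(2.01 - 1.96) = 0.52 to Φ(2.01 - 2.241) = 0.409.
• Type II error rate β = 1 - power therefore increases (0.48 → 0.591).
Appropriate when false positives are costly — here, a legitimate email is sent to the spam folder and the user misses it.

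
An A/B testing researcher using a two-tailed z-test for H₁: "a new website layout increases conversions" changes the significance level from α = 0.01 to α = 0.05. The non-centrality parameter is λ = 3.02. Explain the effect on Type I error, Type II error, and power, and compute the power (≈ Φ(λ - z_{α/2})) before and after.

Increasing α from 0.01 to 0.05:
• Type I error rate increases (α is the Type I rate by definition).
• Critical value moves from z_{α/2} = 2.576 to 1.96, so power = Φ(λ - z_{α/2}) goes from Φ(3.02 - 2.576) = 0.671 to Φ(3.02 - 1.96) = 0.855.
• Type II error rate β = 1 - power therefore decreases (0.329 → 0.145).
Appropriate when false negatives are costly — here, discarding a layout that would have improved conversions — lost revenue.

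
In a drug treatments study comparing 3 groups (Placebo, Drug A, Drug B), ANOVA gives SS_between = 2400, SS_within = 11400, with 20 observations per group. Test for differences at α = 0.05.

df_between = 2, df_within = 57. F = MS_between/MS_within = 1200.0/200.0 = 6.0. F_crit ≈ 3.159. Reject H₀. At least one mean differs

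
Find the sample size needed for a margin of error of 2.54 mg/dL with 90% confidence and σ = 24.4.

n = (z*σ/E)² = (1.645×24.4/2.54)² = 249.7 → n = 250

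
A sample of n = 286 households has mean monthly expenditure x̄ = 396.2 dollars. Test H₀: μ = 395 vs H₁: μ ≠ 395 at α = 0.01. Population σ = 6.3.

z = (x̄ - μ₀)/(σ/√n) = (396.2 - 395)/(6.3/√286) = 3.221. Critical value: ±2.576. Since |3.221| > 2.576, Reject H₀.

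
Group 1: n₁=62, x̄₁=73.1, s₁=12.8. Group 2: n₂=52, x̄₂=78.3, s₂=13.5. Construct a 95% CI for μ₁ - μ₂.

Difference = -5.2. SE = √(12.8²/62 + 13.5²/52) = 2.479. CI = (-10.06, -0.34)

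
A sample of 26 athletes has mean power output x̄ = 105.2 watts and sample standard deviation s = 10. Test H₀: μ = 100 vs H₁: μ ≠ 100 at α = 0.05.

t = (x̄ - μ₀)/(s/√n) = (105.2 - 100)/(10/√26) = 2.651. df = 25, critical t = ±2.06. Reject H₀.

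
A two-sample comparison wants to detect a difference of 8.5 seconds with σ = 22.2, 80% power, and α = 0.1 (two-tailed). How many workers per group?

n per group = 2(z_α/2 + z_β)²σ²/d² = 2×(1.645 + 0.84)²×22.2²/8.5² = 84.2 → n = 85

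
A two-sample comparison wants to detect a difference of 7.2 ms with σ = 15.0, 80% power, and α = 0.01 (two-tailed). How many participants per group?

n per group = 2(z_α/2 + z_β)²σ²/d² = 2×(2.576 + 0.84)²×15.0²/7.2² = 101.3 → n = 102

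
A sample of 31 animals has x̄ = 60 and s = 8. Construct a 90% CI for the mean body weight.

CI = x̄ ± t*(s/√n) = 60 ± 1.697(8/√31) = (57.56, 62.44)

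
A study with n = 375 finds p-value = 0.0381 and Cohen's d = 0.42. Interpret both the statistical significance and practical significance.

Statistically significant (p = 0.0381 < 0.05). Cohen's d = 0.42 indicates a small effect size. Both statistical and practical significance should be considered.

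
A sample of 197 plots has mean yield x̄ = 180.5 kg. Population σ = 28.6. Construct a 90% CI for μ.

CI = x̄ ± z*(σ/√n) = 180.5 ± 1.645(28.6/√197) = 180.5 ± 3.35 = (177.15, 183.85)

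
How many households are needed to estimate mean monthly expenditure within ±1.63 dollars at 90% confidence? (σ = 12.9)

n = (z*σ/E)² = (1.645×12.9/1.63)² = 169.5 → n = 170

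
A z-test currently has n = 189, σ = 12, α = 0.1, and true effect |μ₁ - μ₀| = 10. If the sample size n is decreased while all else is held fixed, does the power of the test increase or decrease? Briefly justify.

Power decreases: a smaller n inflates the standard error σ/√n, pulling the sampling distribution under H₁ back toward the critical value.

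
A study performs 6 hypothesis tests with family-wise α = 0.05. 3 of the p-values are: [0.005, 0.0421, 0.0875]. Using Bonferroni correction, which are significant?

Bonferroni α = 0.05/6 = 0.00833. Significant p-values: [0.005]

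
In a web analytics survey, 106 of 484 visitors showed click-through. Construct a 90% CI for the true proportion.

p̂ = 0.219. CI = p̂ ± z*√(p̂(1-p̂)/n) = (0.188, 0.25)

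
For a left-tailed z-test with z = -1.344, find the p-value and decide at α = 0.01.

p = P(Z < -1.344) = Φ(-1.344) ≈ 0.0895. Since p ≥ 0.01, fail to reject H₀ (not significant) at α = 0.01.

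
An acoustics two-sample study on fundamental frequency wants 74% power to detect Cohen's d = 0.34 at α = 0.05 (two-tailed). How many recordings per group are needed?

z_{α/2} = 1.96, z_β = Φ⁻¹(0.74) = 0.643. For small effect (d = 0.34): n per group = 2(z_{α/2} + z_β)²/d² = 2(1.96 + 0.643)²/0.34² = 117.2 → 118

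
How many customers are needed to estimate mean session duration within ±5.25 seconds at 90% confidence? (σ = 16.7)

n = (z*σ/E)² = (1.645×16.7/5.25)² = 27.4 → n = 28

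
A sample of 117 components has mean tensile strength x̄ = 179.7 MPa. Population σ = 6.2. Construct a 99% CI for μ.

CI = x̄ ± z*(σ/√n) = 179.7 ± 2.576(6.2/√117) = 179.7 ± 1.48 = (178.22, 181.18)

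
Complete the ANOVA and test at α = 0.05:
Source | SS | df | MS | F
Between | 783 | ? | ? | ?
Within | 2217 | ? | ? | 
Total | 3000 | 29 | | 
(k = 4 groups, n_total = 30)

df_between = 3, df_within = 26. MS_between = 261.0, MS_within = 85.27. F = 3.061, F_crit ≈ 2.975. Reject H₀.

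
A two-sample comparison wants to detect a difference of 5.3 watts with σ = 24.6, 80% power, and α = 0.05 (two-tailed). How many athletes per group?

n per group = 2(z_α/2 + z_β)²σ²/d² = 2×(1.96 + 0.84)²×24.6²/5.3² = 337.8 → n = 338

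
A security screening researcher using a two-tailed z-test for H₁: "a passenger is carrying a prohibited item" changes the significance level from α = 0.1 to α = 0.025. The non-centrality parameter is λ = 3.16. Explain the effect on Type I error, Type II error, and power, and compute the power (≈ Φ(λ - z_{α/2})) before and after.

Decreasing α from 0.1 to 0.025:
• Type I error rate decreases (α is the Type I rate by definition).
• Critical value moves from z_{α/2} = 1.645 to 2.241, so power = Φ(λ - z_{α/2}) goes from Φ(3.16 - 1.645) = 0.935 to Φ(3.16 - 2.241) = 0.821.
• Type II error rate β = 1 - power therefore increases (0.065 → 0.179).
Appropriate when false positives are costly — here, detaining an innocent passenger — delay and inconvenience.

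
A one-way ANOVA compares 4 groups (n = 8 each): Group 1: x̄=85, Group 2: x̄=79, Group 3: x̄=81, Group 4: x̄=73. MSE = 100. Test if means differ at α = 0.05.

Grand mean = 79.5. SS_between = 600.0, MS_between = 200.0. F = 2.0, F_crit ≈ 2.947. Fail to reject H₀.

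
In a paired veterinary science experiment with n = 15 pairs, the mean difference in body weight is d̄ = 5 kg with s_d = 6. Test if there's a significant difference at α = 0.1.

t = d̄/(s_d/√n) = 5/(6/√15) = 3.227. df = 14, critical t = ±1.761. Reject H₀.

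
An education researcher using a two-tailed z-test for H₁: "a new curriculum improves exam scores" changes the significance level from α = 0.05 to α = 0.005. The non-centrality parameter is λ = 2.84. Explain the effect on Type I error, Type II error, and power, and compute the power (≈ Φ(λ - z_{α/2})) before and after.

Decreasing α from 0.05 to 0.005:
• Type I error rate decreases (α is the Type I rate by definition).
• Critical value moves from z_{α/2} = 1.96 to 2.807, so power = Φ(λ - z_{α/2}) goes from Φ(2.84 - 1.96) = 0.811 to Φ(2.84 - 2.807) = 0.513.
• Type II error rate β = 1 - power therefore increases (0.189 → 0.487).
Appropriate when false positives are costly — here, adopting a curriculum that gives no real benefit — disruption for nothing.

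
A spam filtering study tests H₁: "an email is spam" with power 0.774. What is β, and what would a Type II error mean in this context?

β = 1 - power = 1 - 0.774 = 0.226. A Type II error is failing to reject H₀ when H₀ is false (false negative) — here, failing to conclude that an email is spam when in fact it is true. Consequence: a spam email lands in the inbox.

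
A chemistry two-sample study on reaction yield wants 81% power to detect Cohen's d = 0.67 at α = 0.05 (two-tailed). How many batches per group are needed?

z_{α/2} = 1.96, z_β = Φ⁻¹(0.81) = 0.878. For medium effect (d = 0.67): n per group = 2(z_{α/2} + z_β)²/d² = 2(1.96 + 0.878)²/0.67² = 35.9 → 36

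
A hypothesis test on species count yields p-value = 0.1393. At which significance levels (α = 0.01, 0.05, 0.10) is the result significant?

p = 0.1393. Not significant at any of the given levels.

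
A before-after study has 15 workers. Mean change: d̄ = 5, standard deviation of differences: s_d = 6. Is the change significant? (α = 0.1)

t = d̄/(s_d/√n) = 5/(6/√15) = 3.227. df = 14, critical t = ±1.761. Reject H₀.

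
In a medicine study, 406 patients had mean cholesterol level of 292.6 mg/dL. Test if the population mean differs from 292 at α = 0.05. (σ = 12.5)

z = (x̄ - μ₀)/(σ/√n) = (292.6 - 292)/(12.5/√406) = 0.967. Critical value: ±1.96. Since |0.967| ≤ 1.96, Fail to reject H₀.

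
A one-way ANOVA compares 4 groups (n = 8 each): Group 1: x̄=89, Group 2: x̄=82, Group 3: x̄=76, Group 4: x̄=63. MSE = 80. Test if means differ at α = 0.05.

Grand mean = 77.5. SS_between = 2920.0, MS_between = 973.33. F = 12.167, F_crit ≈ 2.947. Reject H₀.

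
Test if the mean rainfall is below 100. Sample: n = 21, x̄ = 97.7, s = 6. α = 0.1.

t = (97.7 - 100)/(6/√21) = -1.757, df = 20. Critical t = -1.325. Reject H₀.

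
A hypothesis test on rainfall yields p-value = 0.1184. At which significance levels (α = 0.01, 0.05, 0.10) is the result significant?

p = 0.1184. Not significant at any of the given levels.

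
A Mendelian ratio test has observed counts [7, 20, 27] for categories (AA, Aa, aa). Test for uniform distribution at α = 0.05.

Expected = 18 each. χ² = Σ(O-E)²/E = 11.444. df = 2, critical value = 5.991. Reject H₀.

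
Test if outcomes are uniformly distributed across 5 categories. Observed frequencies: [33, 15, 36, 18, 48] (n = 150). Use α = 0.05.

Expected = 30 each. χ² = Σ(O-E)²/E = 24.6. df = 4, critical value = 9.488. Reject H₀.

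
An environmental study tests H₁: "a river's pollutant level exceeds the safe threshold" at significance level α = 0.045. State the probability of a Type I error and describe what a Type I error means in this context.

P(Type I error) = α = 0.045. A Type I error is rejecting H₀ when H₀ is actually true (false positive) — here, concluding that a river's pollutant level exceeds the safe threshold when in fact this is not the case. Consequence: shutting down a compliant factory unnecessarily.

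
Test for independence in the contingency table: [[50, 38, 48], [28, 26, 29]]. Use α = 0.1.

χ² = 0.337. df = 2, critical = 4.605. Fail to reject H₀. No evidence of dependence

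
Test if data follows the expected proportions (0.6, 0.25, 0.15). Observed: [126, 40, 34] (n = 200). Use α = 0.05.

Expected: [120.0, 50.0, 30.0]. χ² = 2.833. df = 2, critical = 5.991. Fail to reject H₀.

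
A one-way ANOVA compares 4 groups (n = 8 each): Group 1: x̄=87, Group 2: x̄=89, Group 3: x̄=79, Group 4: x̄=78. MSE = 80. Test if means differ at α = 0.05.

Grand mean = 83.25. SS_between = 742.0, MS_between = 247.33. F = 3.092, F_crit ≈ 2.947. Reject H₀.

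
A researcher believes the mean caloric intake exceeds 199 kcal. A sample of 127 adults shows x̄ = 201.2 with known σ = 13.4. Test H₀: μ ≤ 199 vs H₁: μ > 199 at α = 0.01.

z = 1.85. Critical value: 2.33. Fail to reject H₀.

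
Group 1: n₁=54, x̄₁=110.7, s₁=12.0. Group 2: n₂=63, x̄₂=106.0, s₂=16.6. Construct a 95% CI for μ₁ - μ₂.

Difference = 4.7. SE = √(12.0²/54 + 16.6²/63) = 2.653. CI = (-0.5, 9.9)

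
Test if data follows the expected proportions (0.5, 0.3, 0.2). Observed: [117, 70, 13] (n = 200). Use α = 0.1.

Expected: [100.0, 60.0, 40.0]. χ² = 22.782. df = 2, critical = 4.605. Reject H₀.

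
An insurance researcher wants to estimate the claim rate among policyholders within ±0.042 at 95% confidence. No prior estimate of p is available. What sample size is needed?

Conservative approach: use p = 0.5 (maximizes p(1-p) = 0.25). n = z²(0.25)/E² = 1.96²×0.25/0.042² = 544.4 → n = 545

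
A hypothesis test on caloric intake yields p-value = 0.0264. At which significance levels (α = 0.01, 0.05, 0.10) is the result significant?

p = 0.0264. Significant at: α = 0.05, 0.1.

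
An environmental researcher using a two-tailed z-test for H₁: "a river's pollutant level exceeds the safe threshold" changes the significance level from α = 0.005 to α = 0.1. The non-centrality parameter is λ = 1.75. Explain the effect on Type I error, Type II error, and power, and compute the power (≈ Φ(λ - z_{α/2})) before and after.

Increasing α from 0.005 to 0.1:
• Type I error rate increases (α is the Type I rate by definition).
• Critical value moves from z_{α/2} = 2.807 to 1.645, so power = Φ(λ - z_{α/2}) goes from Φ(1.75 - 2.807) = 0.145 to Φ(1.75 - 1.645) = 0.542.
• Type II error rate β = 1 - power therefore decreases (0.855 → 0.458).
Appropriate when false negatives are costly — here, allowing unsafe pollution to continue.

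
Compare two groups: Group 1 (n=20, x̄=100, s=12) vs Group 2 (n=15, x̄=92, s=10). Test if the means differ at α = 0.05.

Pooled sp = 11.2. t = 2.092, df = 33. Critical t = ±2.035. Reject H₀.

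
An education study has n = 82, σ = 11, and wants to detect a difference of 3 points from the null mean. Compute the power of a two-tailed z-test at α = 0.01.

SE = σ/√n = 11/√82 = 1.215. Non-centrality λ = d/SE = 3/1.215 = 2.47. Power ≈ Φ(λ - z_{α/2}) = Φ(2.47 - 2.576) = Φ(-0.106) = 0.458.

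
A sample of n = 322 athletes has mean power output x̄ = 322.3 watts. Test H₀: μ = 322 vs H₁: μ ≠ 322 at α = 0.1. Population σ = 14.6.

z = (x̄ - μ₀)/(σ/√n) = (322.3 - 322)/(14.6/√322) = 0.369. Critical value: ±1.645. Since |0.369| ≤ 1.645, Fail to reject H₀.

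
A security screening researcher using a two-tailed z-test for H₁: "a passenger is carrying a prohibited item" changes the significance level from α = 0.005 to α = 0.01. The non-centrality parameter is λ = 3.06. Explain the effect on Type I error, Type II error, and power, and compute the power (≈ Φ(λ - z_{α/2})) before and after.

Increasing α from 0.005 to 0.01:
• Type I error rate increases (α is the Type I rate by definition).
• Critical value moves from z_{α/2} = 2.807 to 2.576, so power = Φ(λ - z_{α/2}) goes from Φ(3.06 - 2.807) = 0.6 to Φ(3.06 - 2.576) = 0.686.
• Type II error rate β = 1 - power therefore decreases (0.4 → 0.314).
Appropriate when false negatives are costly — here, letting a prohibited item through — security breach.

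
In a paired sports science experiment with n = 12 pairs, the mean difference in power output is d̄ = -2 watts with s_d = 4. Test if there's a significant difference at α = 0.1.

t = d̄/(s_d/√n) = -2/(4/√12) = -1.732. df = 11, critical t = ±1.796. Fail to reject H₀.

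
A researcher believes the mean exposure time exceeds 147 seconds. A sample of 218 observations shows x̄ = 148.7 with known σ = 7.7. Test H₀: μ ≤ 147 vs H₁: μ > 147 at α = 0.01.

z = 3.26. Critical value: 2.33. Reject H₀.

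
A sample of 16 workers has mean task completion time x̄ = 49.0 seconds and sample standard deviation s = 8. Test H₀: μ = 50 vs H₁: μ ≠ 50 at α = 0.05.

t = (x̄ - μ₀)/(s/√n) = (49.0 - 50)/(8/√16) = -0.5. df = 15, critical t = ±2.131. Fail to reject H₀.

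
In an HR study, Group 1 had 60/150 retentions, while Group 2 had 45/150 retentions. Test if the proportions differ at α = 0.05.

p̂₁ = 0.4, p̂₂ = 0.3, pooled p̂ = 0.35. z = 1.816. Critical: ±1.96. Fail to reject H₀.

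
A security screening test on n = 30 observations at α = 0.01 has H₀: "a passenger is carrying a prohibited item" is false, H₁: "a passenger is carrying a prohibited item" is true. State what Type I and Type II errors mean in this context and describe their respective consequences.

Type I (false positive): concluding that a passenger is carrying a prohibited item when it is not — detaining an innocent passenger — delay and inconvenience. Type II (false negative): failing to conclude that a passenger is carrying a prohibited item when it is — letting a prohibited item through — security breach. Which is costlier depends on domain priorities and is a judgement call rather than a statistical fact.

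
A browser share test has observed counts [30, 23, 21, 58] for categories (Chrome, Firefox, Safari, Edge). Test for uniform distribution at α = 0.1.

Expected = 33 each. χ² = Σ(O-E)²/E = 26.606. df = 3, critical value = 6.251. Reject H₀.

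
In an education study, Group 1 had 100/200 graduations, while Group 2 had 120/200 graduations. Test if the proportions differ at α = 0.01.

p̂₁ = 0.5, p̂₂ = 0.6, pooled p̂ = 0.55. z = -2.01. Critical: ±2.576. Fail to reject H₀.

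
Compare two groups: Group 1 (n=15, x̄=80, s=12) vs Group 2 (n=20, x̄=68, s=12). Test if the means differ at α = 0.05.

Pooled sp = 12.0. t = 2.928, df = 33. Critical t = ±2.035. Reject H₀.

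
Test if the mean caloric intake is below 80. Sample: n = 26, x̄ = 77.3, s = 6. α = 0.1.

t = (77.3 - 80)/(6/√26) = -2.295, df = 25. Critical t = -1.316. Reject H₀.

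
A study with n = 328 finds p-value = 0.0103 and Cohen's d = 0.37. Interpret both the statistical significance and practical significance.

Statistically significant (p = 0.0103 < 0.05). Cohen's d = 0.37 indicates a small effect size. Both statistical and practical significance should be considered.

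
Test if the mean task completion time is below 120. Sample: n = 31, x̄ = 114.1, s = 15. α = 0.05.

t = (114.1 - 120)/(15/√31) = -2.19, df = 30. Critical t = -1.697. Reject H₀.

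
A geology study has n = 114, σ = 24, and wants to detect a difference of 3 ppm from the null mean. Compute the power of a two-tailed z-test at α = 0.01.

SE = σ/√n = 24/√114 = 2.248. Non-centrality λ = d/SE = 3/2.248 = 1.335. Power ≈ Φ(λ - z_{α/2}) = Φ(1.335 - 2.576) = Φ(-1.241) = 0.107.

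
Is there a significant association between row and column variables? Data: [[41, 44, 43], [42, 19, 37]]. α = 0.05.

χ² = 6.515. df = 2, critical = 5.991. Reject H₀. Variables are dependent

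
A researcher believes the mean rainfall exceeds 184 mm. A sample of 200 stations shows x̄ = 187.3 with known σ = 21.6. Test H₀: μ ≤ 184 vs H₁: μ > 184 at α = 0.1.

z = 2.161. Critical value: 1.28. Reject H₀.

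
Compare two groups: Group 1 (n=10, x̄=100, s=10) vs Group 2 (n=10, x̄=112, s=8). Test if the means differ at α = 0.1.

Pooled sp = 9.06. t = -2.963, df = 18. Critical t = ±1.734. Reject H₀.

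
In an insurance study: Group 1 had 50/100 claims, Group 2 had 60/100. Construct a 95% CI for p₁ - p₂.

p̂₁ = 0.5, p̂₂ = 0.6. Difference = -0.1. CI = (-0.237, 0.037)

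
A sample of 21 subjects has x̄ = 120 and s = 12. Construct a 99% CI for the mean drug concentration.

CI = x̄ ± t*(s/√n) = 120 ± 2.845(12/√21) = (112.55, 127.45)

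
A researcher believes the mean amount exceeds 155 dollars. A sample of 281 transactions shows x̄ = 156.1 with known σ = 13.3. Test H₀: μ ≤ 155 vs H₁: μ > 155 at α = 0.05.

z = 1.386. Critical value: 1.645. Fail to reject H₀.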